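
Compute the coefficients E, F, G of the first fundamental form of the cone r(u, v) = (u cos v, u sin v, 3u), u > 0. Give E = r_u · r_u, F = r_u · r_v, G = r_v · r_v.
E = 10;  F = 0;  G = u^2

Compute partials: r_u = (cos(v), sin(v), 3), r_v = (-u*sin(v), u*cos(v), 0). Then
  E = r_u · r_u = 10,
  F = r_u · r_v = 0,
  G = r_v · r_v = u^2.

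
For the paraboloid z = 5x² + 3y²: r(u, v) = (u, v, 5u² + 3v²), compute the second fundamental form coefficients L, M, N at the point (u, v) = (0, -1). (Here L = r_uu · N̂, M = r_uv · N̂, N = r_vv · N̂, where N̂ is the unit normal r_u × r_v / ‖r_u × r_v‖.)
L = 10*sqrt(37)/37;  M = 0;  N = 6*sqrt(37)/37

Compute the unit normal N̂(u, v) = (-10*u/sqrt(100*u^2 + 36*v^2 + 1), -6*v/sqrt(100*u^2 + 36*v^2 + 1), 1/sqrt(100*u^2 + 36*v^2 + 1)), and the second partials r_uu, r_uv, r_vv. Take dot products:
  L(u, v) = r_uu · N̂ = 10/sqrt(100*u^2 + 36*v^2 + 1),
  M(u, v) = r_uv · N̂ = 0,
  N(u, v) = r_vv · N̂ = 6/sqrt(100*u^2 + 36*v^2 + 1).
Evaluating at (u, v) = (0, -1):
  L = 10*sqrt(37)/37, M = 0, N = 6*sqrt(37)/37.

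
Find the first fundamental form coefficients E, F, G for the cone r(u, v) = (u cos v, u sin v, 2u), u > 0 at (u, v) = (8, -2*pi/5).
E = 5;  F = 0;  G = 64

Partials: r_u = (cos(v), sin(v), 2), r_v = (-u*sin(v), u*cos(v), 0). As functions of (u, v):
  E = r_u · r_u = 5,
  F = r_u · r_v = 0,
  G = r_v · r_v = u^2.
Evaluating at (u, v) = (8, -2*pi/5): E = 5, F = 0, G = 64.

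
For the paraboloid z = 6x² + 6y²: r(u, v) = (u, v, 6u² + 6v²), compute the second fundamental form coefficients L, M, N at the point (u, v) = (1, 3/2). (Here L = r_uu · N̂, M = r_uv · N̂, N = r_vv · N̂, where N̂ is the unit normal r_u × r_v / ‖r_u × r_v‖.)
L = 12*sqrt(469)/469;  M = 0;  N = 12*sqrt(469)/469

Compute the unit normal N̂(u, v) = (-12*u/sqrt(144*u^2 + 144*v^2 + 1), -12*v/sqrt(144*u^2 + 144*v^2 + 1), 1/sqrt(144*u^2 + 144*v^2 + 1)), and the second partials r_uu, r_uv, r_vv. Take dot products:
  L(u, v) = r_uu · N̂ = 12/sqrt(144*u^2 + 144*v^2 + 1),
  M(u, v) = r_uv · N̂ = 0,
  N(u, v) = r_vv · N̂ = 12/sqrt(144*u^2 + 144*v^2 + 1).
Evaluating at (u, v) = (1, 3/2):
  L = 12*sqrt(469)/469, M = 0, N = 12*sqrt(469)/469.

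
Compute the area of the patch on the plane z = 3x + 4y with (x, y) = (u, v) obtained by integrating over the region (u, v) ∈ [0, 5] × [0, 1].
Area = 5*sqrt(26)

Area = ∫∫ √(EG − F²) du dv with √(EG − F²) = sqrt(26). Integrating over [0, 5] × [0, 1] gives 5*sqrt(26).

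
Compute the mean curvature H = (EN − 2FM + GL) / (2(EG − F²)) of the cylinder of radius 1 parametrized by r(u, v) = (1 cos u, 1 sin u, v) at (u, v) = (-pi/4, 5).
H = -1/2

With E = 1, F = 0, G = 1, L = -1, M = 0, N = 0, assemble
  H = (EN − 2FM + GL) / (2(EG − F²)) = -1/2.
At (u, v) = (-pi/4, 5): H = -1/2.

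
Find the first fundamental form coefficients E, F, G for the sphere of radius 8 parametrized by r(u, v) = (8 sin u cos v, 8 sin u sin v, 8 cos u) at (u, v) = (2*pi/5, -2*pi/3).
E = 64;  F = 0;  G = 8*sqrt(5) + 40

Partials: r_u = (8*cos(u)*cos(v), 8*sin(v)*cos(u), -8*sin(u)), r_v = (-8*sin(u)*sin(v), 8*sin(u)*cos(v), 0). As functions of (u, v):
  E = r_u · r_u = 64,
  F = r_u · r_v = 0,
  G = r_v · r_v = 64*sin(u)^2.
Evaluating at (u, v) = (2*pi/5, -2*pi/3): E = 64, F = 0, G = 8*sqrt(5) + 40.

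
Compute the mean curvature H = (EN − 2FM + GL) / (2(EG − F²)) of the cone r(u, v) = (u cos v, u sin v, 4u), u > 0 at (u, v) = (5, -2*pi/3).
H = 2*sqrt(17)/85

With E = 17, F = 0, G = u^2, L = 0, M = 0, N = 4*sqrt(17)*u^2/(17*Abs(u)), assemble
  H = (EN − 2FM + GL) / (2(EG − F²)) = 2*sqrt(17)/(17*Abs(u)).
At (u, v) = (5, -2*pi/3): H = 2*sqrt(17)/85.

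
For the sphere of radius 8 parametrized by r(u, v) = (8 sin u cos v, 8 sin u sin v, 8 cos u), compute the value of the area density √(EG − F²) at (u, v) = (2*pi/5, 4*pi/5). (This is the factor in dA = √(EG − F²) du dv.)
√(EG − F²)|_{(2*pi/5, 4*pi/5)} = 16*sqrt(2*sqrt(5) + 10)

E = 64, F = 0, G = 64*sin(u)^2, so EG − F² = 4096*sin(u)^2. Taking the positive square root: √(EG − F²) = 64*Abs(sin(u)). At (u, v) = (2*pi/5, 4*pi/5): 16*sqrt(2*sqrt(5) + 10).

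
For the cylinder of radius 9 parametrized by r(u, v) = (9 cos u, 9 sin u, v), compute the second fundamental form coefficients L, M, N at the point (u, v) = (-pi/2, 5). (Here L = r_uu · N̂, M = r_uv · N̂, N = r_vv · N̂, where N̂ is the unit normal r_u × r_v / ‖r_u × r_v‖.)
L = -9;  M = 0;  N = 0

Compute the unit normal N̂(u, v) = (cos(u), sin(u), 0), and the second partials r_uu, r_uv, r_vv. Take dot products:
  L(u, v) = r_uu · N̂ = -9,
  M(u, v) = r_uv · N̂ = 0,
  N(u, v) = r_vv · N̂ = 0.
Evaluating at (u, v) = (-pi/2, 5):
  L = -9, M = 0, N = 0.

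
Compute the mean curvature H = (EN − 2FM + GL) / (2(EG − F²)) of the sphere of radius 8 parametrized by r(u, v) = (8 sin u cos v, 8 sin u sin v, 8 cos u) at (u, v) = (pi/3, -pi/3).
H = -1/8

With E = 64, F = 0, G = 64*sin(u)^2, L = -8*sin(u)/Abs(sin(u)), M = 0, N = -8*sin(u)^3/Abs(sin(u)), assemble
  H = (EN − 2FM + GL) / (2(EG − F²)) = -sin(u)/(8*Abs(sin(u))).
At (u, v) = (pi/3, -pi/3): H = -1/8.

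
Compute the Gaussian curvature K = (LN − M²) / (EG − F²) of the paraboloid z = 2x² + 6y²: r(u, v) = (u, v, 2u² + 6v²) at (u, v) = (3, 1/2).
K = 48/32761

Coefficients of the first fundamental form: E = 16*u^2 + 1, F = 48*u*v, G = 144*v^2 + 1.
Coefficients of the second fundamental form: L = 4/sqrt(16*u^2 + 144*v^2 + 1), M = 0, N = 12/sqrt(16*u^2 + 144*v^2 + 1).
Assemble K = (LN − M²)/(EG − F²) = 48/(256*u^4 + 4608*u^2*v^2 + 32*u^2 + 20736*v^4 + 288*v^2 + 1). At (u, v) = (3, 1/2): K = 48/32761.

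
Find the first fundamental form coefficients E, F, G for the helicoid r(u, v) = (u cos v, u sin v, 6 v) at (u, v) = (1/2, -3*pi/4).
E = 1;  F = 0;  G = 145/4

Partials: r_u = (cos(v), sin(v), 0), r_v = (-u*sin(v), u*cos(v), 6). As functions of (u, v):
  E = r_u · r_u = 1,
  F = r_u · r_v = 0,
  G = r_v · r_v = u^2 + 36.
Evaluating at (u, v) = (1/2, -3*pi/4): E = 1, F = 0, G = 145/4.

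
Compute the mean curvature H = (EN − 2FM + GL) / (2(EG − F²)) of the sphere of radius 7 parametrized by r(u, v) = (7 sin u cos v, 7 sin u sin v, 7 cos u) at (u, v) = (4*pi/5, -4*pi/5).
H = -1/7

With E = 49, F = 0, G = 49*sin(u)^2, L = -7*sin(u)/Abs(sin(u)), M = 0, N = -7*sin(u)^3/Abs(sin(u)), assemble
  H = (EN − 2FM + GL) / (2(EG − F²)) = -sin(u)/(7*Abs(sin(u))).
At (u, v) = (4*pi/5, -4*pi/5): H = -1/7.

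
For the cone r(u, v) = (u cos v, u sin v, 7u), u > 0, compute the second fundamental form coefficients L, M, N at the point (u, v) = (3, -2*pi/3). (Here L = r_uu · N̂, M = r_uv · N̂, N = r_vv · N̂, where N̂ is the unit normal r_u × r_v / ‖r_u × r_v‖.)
L = 0;  M = 0;  N = 21*sqrt(2)/10

Compute the unit normal N̂(u, v) = (-7*sqrt(2)*u*cos(v)/(10*Abs(u)), -7*sqrt(2)*u*sin(v)/(10*Abs(u)), sqrt(2)*u/(10*Abs(u))), and the second partials r_uu, r_uv, r_vv. Take dot products:
  L(u, v) = r_uu · N̂ = 0,
  M(u, v) = r_uv · N̂ = 0,
  N(u, v) = r_vv · N̂ = 7*sqrt(2)*u^2/(10*Abs(u)).
Evaluating at (u, v) = (3, -2*pi/3):
  L = 0, M = 0, N = 21*sqrt(2)/10.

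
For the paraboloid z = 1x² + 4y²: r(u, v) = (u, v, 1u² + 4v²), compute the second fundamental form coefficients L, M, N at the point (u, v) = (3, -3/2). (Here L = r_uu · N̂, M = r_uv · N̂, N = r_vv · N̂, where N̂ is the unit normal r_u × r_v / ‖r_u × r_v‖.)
L = 2*sqrt(181)/181;  M = 0;  N = 8*sqrt(181)/181

Compute the unit normal N̂(u, v) = (-2*u/sqrt(4*u^2 + 64*v^2 + 1), -8*v/sqrt(4*u^2 + 64*v^2 + 1), 1/sqrt(4*u^2 + 64*v^2 + 1)), and the second partials r_uu, r_uv, r_vv. Take dot products:
  L(u, v) = r_uu · N̂ = 2/sqrt(4*u^2 + 64*v^2 + 1),
  M(u, v) = r_uv · N̂ = 0,
  N(u, v) = r_vv · N̂ = 8/sqrt(4*u^2 + 64*v^2 + 1).
Evaluating at (u, v) = (3, -3/2):
  L = 2*sqrt(181)/181, M = 0, N = 8*sqrt(181)/181.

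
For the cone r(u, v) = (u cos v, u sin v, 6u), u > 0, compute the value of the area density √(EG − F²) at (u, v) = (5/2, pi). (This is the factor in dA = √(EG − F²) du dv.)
√(EG − F²)|_{(5/2, pi)} = 5*sqrt(37)/2

E = 37, F = 0, G = u^2, so EG − F² = 37*u^2. Taking the positive square root: √(EG − F²) = sqrt(37)*Abs(u). At (u, v) = (5/2, pi): 5*sqrt(37)/2.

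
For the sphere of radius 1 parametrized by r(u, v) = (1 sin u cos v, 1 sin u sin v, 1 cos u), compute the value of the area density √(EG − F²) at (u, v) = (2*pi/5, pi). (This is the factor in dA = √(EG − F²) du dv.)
√(EG − F²)|_{(2*pi/5, pi)} = sqrt(2*sqrt(5) + 10)/4

E = 1, F = 0, G = sin(u)^2, so EG − F² = sin(u)^2. Taking the positive square root: √(EG − F²) = Abs(sin(u)). At (u, v) = (2*pi/5, pi): sqrt(2*sqrt(5) + 10)/4.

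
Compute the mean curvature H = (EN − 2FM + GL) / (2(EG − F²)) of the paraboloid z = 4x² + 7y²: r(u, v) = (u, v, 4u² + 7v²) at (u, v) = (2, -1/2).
H = 1999*sqrt(34)/31212

With E = 64*u^2 + 1, F = 112*u*v, G = 196*v^2 + 1, L = 8/sqrt(64*u^2 + 196*v^2 + 1), M = 0, N = 14/sqrt(64*u^2 + 196*v^2 + 1), assemble
  H = (EN − 2FM + GL) / (2(EG − F²)) = (448*u^2 + 784*v^2 + 11)/(64*u^2 + 196*v^2 + 1)^(3/2).
At (u, v) = (2, -1/2): H = 1999*sqrt(34)/31212.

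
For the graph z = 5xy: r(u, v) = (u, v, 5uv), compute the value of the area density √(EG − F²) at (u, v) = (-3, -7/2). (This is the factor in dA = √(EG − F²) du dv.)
√(EG − F²)|_{(-3, -7/2)} = sqrt(2129)/2

E = 25*v^2 + 1, F = 25*u*v, G = 25*u^2 + 1, so EG − F² = 25*u^2 + 25*v^2 + 1. Taking the positive square root: √(EG − F²) = sqrt(25*u^2 + 25*v^2 + 1). At (u, v) = (-3, -7/2): sqrt(2129)/2.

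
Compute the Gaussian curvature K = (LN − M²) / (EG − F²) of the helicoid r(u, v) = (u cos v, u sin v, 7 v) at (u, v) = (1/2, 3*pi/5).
K = -784/38809

Coefficients of the first fundamental form: E = 1, F = 0, G = u^2 + 49.
Coefficients of the second fundamental form: L = 0, M = -7/sqrt(u^2 + 49), N = 0.
Assemble K = (LN − M²)/(EG − F²) = -49/(u^2 + 49)^2. At (u, v) = (1/2, 3*pi/5): K = -784/38809.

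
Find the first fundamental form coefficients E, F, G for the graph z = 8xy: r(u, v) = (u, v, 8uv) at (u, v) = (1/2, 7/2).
E = 785;  F = 112;  G = 17

Partials: r_u = (1, 0, 8*v), r_v = (0, 1, 8*u). As functions of (u, v):
  E = r_u · r_u = 64*v^2 + 1,
  F = r_u · r_v = 64*u*v,
  G = r_v · r_v = 64*u^2 + 1.
Evaluating at (u, v) = (1/2, 7/2): E = 785, F = 112, G = 17.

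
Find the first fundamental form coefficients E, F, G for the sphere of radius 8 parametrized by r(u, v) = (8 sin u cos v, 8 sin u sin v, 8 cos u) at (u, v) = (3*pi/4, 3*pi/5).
E = 64;  F = 0;  G = 32

Partials: r_u = (8*cos(u)*cos(v), 8*sin(v)*cos(u), -8*sin(u)), r_v = (-8*sin(u)*sin(v), 8*sin(u)*cos(v), 0). As functions of (u, v):
  E = r_u · r_u = 64,
  F = r_u · r_v = 0,
  G = r_v · r_v = 64*sin(u)^2.
Evaluating at (u, v) = (3*pi/4, 3*pi/5): E = 64, F = 0, G = 32.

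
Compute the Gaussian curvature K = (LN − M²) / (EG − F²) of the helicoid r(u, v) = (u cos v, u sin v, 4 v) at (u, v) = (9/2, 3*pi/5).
K = -256/21025

Coefficients of the first fundamental form: E = 1, F = 0, G = u^2 + 16.
Coefficients of the second fundamental form: L = 0, M = -4/sqrt(u^2 + 16), N = 0.
Assemble K = (LN − M²)/(EG − F²) = -16/(u^2 + 16)^2. At (u, v) = (9/2, 3*pi/5): K = -256/21025.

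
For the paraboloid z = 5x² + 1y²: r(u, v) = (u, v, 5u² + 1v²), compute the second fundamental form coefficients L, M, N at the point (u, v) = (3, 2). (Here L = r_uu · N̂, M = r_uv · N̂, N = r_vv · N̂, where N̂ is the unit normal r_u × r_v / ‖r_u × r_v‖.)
L = 10*sqrt(917)/917;  M = 0;  N = 2*sqrt(917)/917

Compute the unit normal N̂(u, v) = (-10*u/sqrt(100*u^2 + 4*v^2 + 1), -2*v/sqrt(100*u^2 + 4*v^2 + 1), 1/sqrt(100*u^2 + 4*v^2 + 1)), and the second partials r_uu, r_uv, r_vv. Take dot products:
  L(u, v) = r_uu · N̂ = 10/sqrt(100*u^2 + 4*v^2 + 1),
  M(u, v) = r_uv · N̂ = 0,
  N(u, v) = r_vv · N̂ = 2/sqrt(100*u^2 + 4*v^2 + 1).
Evaluating at (u, v) = (3, 2):
  L = 10*sqrt(917)/917, M = 0, N = 2*sqrt(917)/917.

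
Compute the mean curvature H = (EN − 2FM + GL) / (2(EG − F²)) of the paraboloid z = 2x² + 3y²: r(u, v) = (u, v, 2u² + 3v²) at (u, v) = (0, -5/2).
H = 455*sqrt(226)/51076

With E = 16*u^2 + 1, F = 24*u*v, G = 36*v^2 + 1, L = 4/sqrt(16*u^2 + 36*v^2 + 1), M = 0, N = 6/sqrt(16*u^2 + 36*v^2 + 1), assemble
  H = (EN − 2FM + GL) / (2(EG − F²)) = (48*u^2 + 72*v^2 + 5)/(16*u^2 + 36*v^2 + 1)^(3/2).
At (u, v) = (0, -5/2): H = 455*sqrt(226)/51076.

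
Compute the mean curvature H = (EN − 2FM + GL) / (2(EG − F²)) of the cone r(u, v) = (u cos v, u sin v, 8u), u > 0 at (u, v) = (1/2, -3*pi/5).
H = 8*sqrt(65)/65

With E = 65, F = 0, G = u^2, L = 0, M = 0, N = 8*sqrt(65)*u^2/(65*Abs(u)), assemble
  H = (EN − 2FM + GL) / (2(EG − F²)) = 4*sqrt(65)/(65*Abs(u)).
At (u, v) = (1/2, -3*pi/5): H = 8*sqrt(65)/65.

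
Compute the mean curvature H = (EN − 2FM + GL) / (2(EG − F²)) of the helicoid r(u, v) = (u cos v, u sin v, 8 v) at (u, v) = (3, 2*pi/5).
H = 0

With E = 1, F = 0, G = u^2 + 64, L = 0, M = -8/sqrt(u^2 + 64), N = 0, assemble
  H = (EN − 2FM + GL) / (2(EG − F²)) = 0.
At (u, v) = (3, 2*pi/5): H = 0.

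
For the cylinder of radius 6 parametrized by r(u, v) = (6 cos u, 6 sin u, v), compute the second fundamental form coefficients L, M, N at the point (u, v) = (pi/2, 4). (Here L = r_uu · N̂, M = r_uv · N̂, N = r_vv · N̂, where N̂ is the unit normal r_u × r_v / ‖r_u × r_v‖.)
L = -6;  M = 0;  N = 0

Compute the unit normal N̂(u, v) = (cos(u), sin(u), 0), and the second partials r_uu, r_uv, r_vv. Take dot products:
  L(u, v) = r_uu · N̂ = -6,
  M(u, v) = r_uv · N̂ = 0,
  N(u, v) = r_vv · N̂ = 0.
Evaluating at (u, v) = (pi/2, 4):
  L = -6, M = 0, N = 0.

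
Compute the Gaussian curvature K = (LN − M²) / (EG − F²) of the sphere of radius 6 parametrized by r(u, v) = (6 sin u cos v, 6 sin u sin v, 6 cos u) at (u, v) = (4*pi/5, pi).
K = 1/36

Coefficients of the first fundamental form: E = 36, F = 0, G = 36*sin(u)^2.
Coefficients of the second fundamental form: L = -6*sin(u)/Abs(sin(u)), M = 0, N = -6*sin(u)^3/Abs(sin(u)).
Assemble K = (LN − M²)/(EG − F²) = 1/36. At (u, v) = (4*pi/5, pi): K = 1/36.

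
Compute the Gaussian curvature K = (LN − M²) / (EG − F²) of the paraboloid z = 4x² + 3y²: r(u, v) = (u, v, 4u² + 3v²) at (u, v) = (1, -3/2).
K = 12/5329

Coefficients of the first fundamental form: E = 64*u^2 + 1, F = 48*u*v, G = 36*v^2 + 1.
Coefficients of the second fundamental form: L = 8/sqrt(64*u^2 + 36*v^2 + 1), M = 0, N = 6/sqrt(64*u^2 + 36*v^2 + 1).
Assemble K = (LN − M²)/(EG − F²) = 48/(4096*u^4 + 4608*u^2*v^2 + 128*u^2 + 1296*v^4 + 72*v^2 + 1). At (u, v) = (1, -3/2): K = 12/5329.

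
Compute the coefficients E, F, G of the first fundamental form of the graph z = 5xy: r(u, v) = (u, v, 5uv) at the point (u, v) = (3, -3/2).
E = 229/4;  F = -225/2;  G = 226

Partials: r_u = (1, 0, 5*v), r_v = (0, 1, 5*u). As functions of (u, v):
  E = r_u · r_u = 25*v^2 + 1,
  F = r_u · r_v = 25*u*v,
  G = r_v · r_v = 25*u^2 + 1.
Evaluating at (u, v) = (3, -3/2): E = 229/4, F = -225/2, G = 226.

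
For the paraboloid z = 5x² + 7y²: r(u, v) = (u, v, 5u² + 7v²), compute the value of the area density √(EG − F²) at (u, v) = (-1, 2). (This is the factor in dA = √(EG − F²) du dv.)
√(EG − F²)|_{(-1, 2)} = sqrt(885)

E = 100*u^2 + 1, F = 140*u*v, G = 196*v^2 + 1, so EG − F² = 100*u^2 + 196*v^2 + 1. Taking the positive square root: √(EG − F²) = sqrt(100*u^2 + 196*v^2 + 1). At (u, v) = (-1, 2): sqrt(885).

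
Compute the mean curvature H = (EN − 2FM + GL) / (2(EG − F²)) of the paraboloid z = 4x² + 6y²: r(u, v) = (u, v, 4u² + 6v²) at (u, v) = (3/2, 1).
H = 1450/4913

With E = 64*u^2 + 1, F = 96*u*v, G = 144*v^2 + 1, L = 8/sqrt(64*u^2 + 144*v^2 + 1), M = 0, N = 12/sqrt(64*u^2 + 144*v^2 + 1), assemble
  H = (EN − 2FM + GL) / (2(EG − F²)) = 2*(192*u^2 + 288*v^2 + 5)/(64*u^2 + 144*v^2 + 1)^(3/2).
At (u, v) = (3/2, 1): H = 1450/4913.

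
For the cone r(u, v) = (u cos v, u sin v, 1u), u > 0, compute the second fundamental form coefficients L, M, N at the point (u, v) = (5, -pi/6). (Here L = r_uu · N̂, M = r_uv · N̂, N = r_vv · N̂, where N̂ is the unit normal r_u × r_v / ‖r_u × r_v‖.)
L = 0;  M = 0;  N = 5*sqrt(2)/2

Compute the unit normal N̂(u, v) = (-sqrt(2)*u*cos(v)/(2*Abs(u)), -sqrt(2)*u*sin(v)/(2*Abs(u)), sqrt(2)*u/(2*Abs(u))), and the second partials r_uu, r_uv, r_vv. Take dot products:
  L(u, v) = r_uu · N̂ = 0,
  M(u, v) = r_uv · N̂ = 0,
  N(u, v) = r_vv · N̂ = sqrt(2)*u^2/(2*Abs(u)).
Evaluating at (u, v) = (5, -pi/6):
  L = 0, M = 0, N = 5*sqrt(2)/2.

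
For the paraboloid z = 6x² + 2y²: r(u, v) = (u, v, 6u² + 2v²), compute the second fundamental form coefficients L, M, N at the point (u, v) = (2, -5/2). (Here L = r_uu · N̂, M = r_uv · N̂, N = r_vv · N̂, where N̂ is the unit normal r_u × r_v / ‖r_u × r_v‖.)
L = 12*sqrt(677)/677;  M = 0;  N = 4*sqrt(677)/677

Compute the unit normal N̂(u, v) = (-12*u/sqrt(144*u^2 + 16*v^2 + 1), -4*v/sqrt(144*u^2 + 16*v^2 + 1), 1/sqrt(144*u^2 + 16*v^2 + 1)), and the second partials r_uu, r_uv, r_vv. Take dot products:
  L(u, v) = r_uu · N̂ = 12/sqrt(144*u^2 + 16*v^2 + 1),
  M(u, v) = r_uv · N̂ = 0,
  N(u, v) = r_vv · N̂ = 4/sqrt(144*u^2 + 16*v^2 + 1).
Evaluating at (u, v) = (2, -5/2):
  L = 12*sqrt(677)/677, M = 0, N = 4*sqrt(677)/677.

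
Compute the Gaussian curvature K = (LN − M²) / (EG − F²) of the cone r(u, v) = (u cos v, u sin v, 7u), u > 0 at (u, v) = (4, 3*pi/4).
K = 0

Coefficients of the first fundamental form: E = 50, F = 0, G = u^2.
Coefficients of the second fundamental form: L = 0, M = 0, N = 7*sqrt(2)*u^2/(10*Abs(u)).
Assemble K = (LN − M²)/(EG − F²) = 0. At (u, v) = (4, 3*pi/4): K = 0.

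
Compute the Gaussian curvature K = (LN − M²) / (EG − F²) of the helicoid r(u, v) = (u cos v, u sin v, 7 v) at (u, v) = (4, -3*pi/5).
K = -49/4225

Coefficients of the first fundamental form: E = 1, F = 0, G = u^2 + 49.
Coefficients of the second fundamental form: L = 0, M = -7/sqrt(u^2 + 49), N = 0.
Assemble K = (LN − M²)/(EG − F²) = -49/(u^2 + 49)^2. At (u, v) = (4, -3*pi/5): K = -49/4225.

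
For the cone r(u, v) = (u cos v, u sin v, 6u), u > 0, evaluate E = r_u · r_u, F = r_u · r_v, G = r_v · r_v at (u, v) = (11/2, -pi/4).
E = 37;  F = 0;  G = 121/4

Partials: r_u = (cos(v), sin(v), 6), r_v = (-u*sin(v), u*cos(v), 0). As functions of (u, v):
  E = r_u · r_u = 37,
  F = r_u · r_v = 0,
  G = r_v · r_v = u^2.
Evaluating at (u, v) = (11/2, -pi/4): E = 37, F = 0, G = 121/4.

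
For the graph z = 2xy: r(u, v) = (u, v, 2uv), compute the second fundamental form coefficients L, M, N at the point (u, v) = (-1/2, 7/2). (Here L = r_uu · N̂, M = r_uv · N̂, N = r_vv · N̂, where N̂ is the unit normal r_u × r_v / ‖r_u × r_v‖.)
L = 0;  M = 2*sqrt(51)/51;  N = 0

Compute the unit normal N̂(u, v) = (-2*v/sqrt(4*u^2 + 4*v^2 + 1), -2*u/sqrt(4*u^2 + 4*v^2 + 1), 1/sqrt(4*u^2 + 4*v^2 + 1)), and the second partials r_uu, r_uv, r_vv. Take dot products:
  L(u, v) = r_uu · N̂ = 0,
  M(u, v) = r_uv · N̂ = 2/sqrt(4*u^2 + 4*v^2 + 1),
  N(u, v) = r_vv · N̂ = 0.
Evaluating at (u, v) = (-1/2, 7/2):
  L = 0, M = 2*sqrt(51)/51, N = 0.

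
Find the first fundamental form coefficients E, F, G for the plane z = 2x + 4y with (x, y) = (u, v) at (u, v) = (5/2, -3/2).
E = 5;  F = 8;  G = 17

Partials: r_u = (1, 0, 2), r_v = (0, 1, 4). As functions of (u, v):
  E = r_u · r_u = 5,
  F = r_u · r_v = 8,
  G = r_v · r_v = 17.
Evaluating at (u, v) = (5/2, -3/2): E = 5, F = 8, G = 17.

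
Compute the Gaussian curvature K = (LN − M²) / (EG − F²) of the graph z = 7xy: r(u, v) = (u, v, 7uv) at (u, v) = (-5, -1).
K = -49/1625625

Coefficients of the first fundamental form: E = 49*v^2 + 1, F = 49*u*v, G = 49*u^2 + 1.
Coefficients of the second fundamental form: L = 0, M = 7/sqrt(49*u^2 + 49*v^2 + 1), N = 0.
Assemble K = (LN − M²)/(EG − F²) = -49/(2401*u^4 + 4802*u^2*v^2 + 98*u^2 + 2401*v^4 + 98*v^2 + 1). At (u, v) = (-5, -1): K = -49/1625625.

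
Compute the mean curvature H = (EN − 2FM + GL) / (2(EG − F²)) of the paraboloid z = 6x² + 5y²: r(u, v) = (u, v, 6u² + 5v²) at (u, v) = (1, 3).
H = 6131*sqrt(1045)/1092025

With E = 144*u^2 + 1, F = 120*u*v, G = 100*v^2 + 1, L = 12/sqrt(144*u^2 + 100*v^2 + 1), M = 0, N = 10/sqrt(144*u^2 + 100*v^2 + 1), assemble
  H = (EN − 2FM + GL) / (2(EG − F²)) = (720*u^2 + 600*v^2 + 11)/(144*u^2 + 100*v^2 + 1)^(3/2).
At (u, v) = (1, 3): H = 6131*sqrt(1045)/1092025.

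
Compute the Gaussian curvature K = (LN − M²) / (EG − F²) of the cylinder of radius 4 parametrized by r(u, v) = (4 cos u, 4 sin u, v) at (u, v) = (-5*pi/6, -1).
K = 0

Coefficients of the first fundamental form: E = 16, F = 0, G = 1.
Coefficients of the second fundamental form: L = -4, M = 0, N = 0.
Assemble K = (LN − M²)/(EG − F²) = 0. At (u, v) = (-5*pi/6, -1): K = 0.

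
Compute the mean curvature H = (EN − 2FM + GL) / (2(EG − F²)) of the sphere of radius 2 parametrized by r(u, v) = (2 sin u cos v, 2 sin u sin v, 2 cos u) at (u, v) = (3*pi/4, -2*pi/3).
H = -1/2

With E = 4, F = 0, G = 4*sin(u)^2, L = -2*sin(u)/Abs(sin(u)), M = 0, N = -2*sin(u)^3/Abs(sin(u)), assemble
  H = (EN − 2FM + GL) / (2(EG − F²)) = -sin(u)/(2*Abs(sin(u))).
At (u, v) = (3*pi/4, -2*pi/3): H = -1/2.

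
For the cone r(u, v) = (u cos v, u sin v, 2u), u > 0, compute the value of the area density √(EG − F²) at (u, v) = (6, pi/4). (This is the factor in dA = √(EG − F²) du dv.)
√(EG − F²)|_{(6, pi/4)} = 6*sqrt(5)

E = 5, F = 0, G = u^2, so EG − F² = 5*u^2. Taking the positive square root: √(EG − F²) = sqrt(5)*Abs(u). At (u, v) = (6, pi/4): 6*sqrt(5).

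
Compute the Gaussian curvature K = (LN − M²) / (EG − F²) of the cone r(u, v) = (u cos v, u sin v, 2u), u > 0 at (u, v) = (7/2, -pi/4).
K = 0

Coefficients of the first fundamental form: E = 5, F = 0, G = u^2.
Coefficients of the second fundamental form: L = 0, M = 0, N = 2*sqrt(5)*u^2/(5*Abs(u)).
Assemble K = (LN − M²)/(EG − F²) = 0. At (u, v) = (7/2, -pi/4): K = 0.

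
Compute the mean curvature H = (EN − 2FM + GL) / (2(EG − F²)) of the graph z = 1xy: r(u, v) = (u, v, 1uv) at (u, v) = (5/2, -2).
H = 8*sqrt(5)/135

With E = v^2 + 1, F = u*v, G = u^2 + 1, L = 0, M = 1/sqrt(u^2 + v^2 + 1), N = 0, assemble
  H = (EN − 2FM + GL) / (2(EG − F²)) = -u*v/(u^2 + v^2 + 1)^(3/2).
At (u, v) = (5/2, -2): H = 8*sqrt(5)/135.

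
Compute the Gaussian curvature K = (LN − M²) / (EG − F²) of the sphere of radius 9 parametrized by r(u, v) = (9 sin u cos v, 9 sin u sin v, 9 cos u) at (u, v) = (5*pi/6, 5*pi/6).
K = 1/81

Coefficients of the first fundamental form: E = 81, F = 0, G = 81*sin(u)^2.
Coefficients of the second fundamental form: L = -9*sin(u)/Abs(sin(u)), M = 0, N = -9*sin(u)^3/Abs(sin(u)).
Assemble K = (LN − M²)/(EG − F²) = 1/81. At (u, v) = (5*pi/6, 5*pi/6): K = 1/81.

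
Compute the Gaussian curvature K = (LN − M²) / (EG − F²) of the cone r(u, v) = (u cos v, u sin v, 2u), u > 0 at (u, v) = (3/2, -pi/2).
K = 0

Coefficients of the first fundamental form: E = 5, F = 0, G = u^2.
Coefficients of the second fundamental form: L = 0, M = 0, N = 2*sqrt(5)*u^2/(5*Abs(u)).
Assemble K = (LN − M²)/(EG − F²) = 0. At (u, v) = (3/2, -pi/2): K = 0.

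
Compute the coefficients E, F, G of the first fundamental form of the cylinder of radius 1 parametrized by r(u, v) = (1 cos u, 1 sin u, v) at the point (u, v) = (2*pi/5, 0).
E = 1;  F = 0;  G = 1

Partials: r_u = (-sin(u), cos(u), 0), r_v = (0, 0, 1). As functions of (u, v):
  E = r_u · r_u = 1,
  F = r_u · r_v = 0,
  G = r_v · r_v = 1.
Evaluating at (u, v) = (2*pi/5, 0): E = 1, F = 0, G = 1.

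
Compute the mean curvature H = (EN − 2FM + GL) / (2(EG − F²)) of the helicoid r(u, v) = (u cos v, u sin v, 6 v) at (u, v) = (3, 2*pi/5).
H = 0

With E = 1, F = 0, G = u^2 + 36, L = 0, M = -6/sqrt(u^2 + 36), N = 0, assemble
  H = (EN − 2FM + GL) / (2(EG − F²)) = 0.
At (u, v) = (3, 2*pi/5): H = 0.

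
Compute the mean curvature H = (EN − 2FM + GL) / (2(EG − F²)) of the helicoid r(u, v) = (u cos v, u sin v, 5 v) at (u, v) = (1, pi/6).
H = 0

With E = 1, F = 0, G = u^2 + 25, L = 0, M = -5/sqrt(u^2 + 25), N = 0, assemble
  H = (EN − 2FM + GL) / (2(EG − F²)) = 0.
At (u, v) = (1, pi/6): H = 0.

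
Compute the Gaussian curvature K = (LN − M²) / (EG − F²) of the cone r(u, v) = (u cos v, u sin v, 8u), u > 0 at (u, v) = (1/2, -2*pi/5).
K = 0

Coefficients of the first fundamental form: E = 65, F = 0, G = u^2.
Coefficients of the second fundamental form: L = 0, M = 0, N = 8*sqrt(65)*u^2/(65*Abs(u)).
Assemble K = (LN − M²)/(EG − F²) = 0. At (u, v) = (1/2, -2*pi/5): K = 0.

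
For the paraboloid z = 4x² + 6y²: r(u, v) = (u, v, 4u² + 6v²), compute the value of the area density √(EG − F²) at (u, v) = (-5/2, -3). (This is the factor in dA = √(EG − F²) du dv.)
√(EG − F²)|_{(-5/2, -3)} = sqrt(1697)

E = 64*u^2 + 1, F = 96*u*v, G = 144*v^2 + 1, so EG − F² = 64*u^2 + 144*v^2 + 1. Taking the positive square root: √(EG − F²) = sqrt(64*u^2 + 144*v^2 + 1). At (u, v) = (-5/2, -3): sqrt(1697).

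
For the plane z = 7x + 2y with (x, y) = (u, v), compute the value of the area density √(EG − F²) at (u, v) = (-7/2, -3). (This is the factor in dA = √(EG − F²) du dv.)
√(EG − F²)|_{(-7/2, -3)} = 3*sqrt(6)

E = 50, F = 14, G = 5, so EG − F² = 54. Taking the positive square root: √(EG − F²) = 3*sqrt(6). At (u, v) = (-7/2, -3): 3*sqrt(6).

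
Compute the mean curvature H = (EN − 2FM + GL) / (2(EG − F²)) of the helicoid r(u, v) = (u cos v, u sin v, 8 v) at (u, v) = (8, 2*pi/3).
H = 0

With E = 1, F = 0, G = u^2 + 64, L = 0, M = -8/sqrt(u^2 + 64), N = 0, assemble
  H = (EN − 2FM + GL) / (2(EG − F²)) = 0.
At (u, v) = (8, 2*pi/3): H = 0.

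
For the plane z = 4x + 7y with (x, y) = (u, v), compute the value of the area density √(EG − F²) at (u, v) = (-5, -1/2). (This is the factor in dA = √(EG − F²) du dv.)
√(EG − F²)|_{(-5, -1/2)} = sqrt(66)

E = 17, F = 28, G = 50, so EG − F² = 66. Taking the positive square root: √(EG − F²) = sqrt(66). At (u, v) = (-5, -1/2): sqrt(66).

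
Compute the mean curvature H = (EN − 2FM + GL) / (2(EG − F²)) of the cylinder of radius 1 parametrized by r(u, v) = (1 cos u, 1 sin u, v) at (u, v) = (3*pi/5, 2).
H = -1/2

With E = 1, F = 0, G = 1, L = -1, M = 0, N = 0, assemble
  H = (EN − 2FM + GL) / (2(EG − F²)) = -1/2.
At (u, v) = (3*pi/5, 2): H = -1/2.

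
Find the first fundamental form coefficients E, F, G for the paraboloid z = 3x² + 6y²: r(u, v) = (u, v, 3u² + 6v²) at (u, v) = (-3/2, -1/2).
E = 82;  F = 54;  G = 37

Partials: r_u = (1, 0, 6*u), r_v = (0, 1, 12*v). As functions of (u, v):
  E = r_u · r_u = 36*u^2 + 1,
  F = r_u · r_v = 72*u*v,
  G = r_v · r_v = 144*v^2 + 1.
Evaluating at (u, v) = (-3/2, -1/2): E = 82, F = 54, G = 37.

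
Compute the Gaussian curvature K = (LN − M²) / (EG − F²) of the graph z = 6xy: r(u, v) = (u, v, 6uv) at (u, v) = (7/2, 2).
K = -9/85849

Coefficients of the first fundamental form: E = 36*v^2 + 1, F = 36*u*v, G = 36*u^2 + 1.
Coefficients of the second fundamental form: L = 0, M = 6/sqrt(36*u^2 + 36*v^2 + 1), N = 0.
Assemble K = (LN − M²)/(EG − F²) = -36/(1296*u^4 + 2592*u^2*v^2 + 72*u^2 + 1296*v^4 + 72*v^2 + 1). At (u, v) = (7/2, 2): K = -9/85849.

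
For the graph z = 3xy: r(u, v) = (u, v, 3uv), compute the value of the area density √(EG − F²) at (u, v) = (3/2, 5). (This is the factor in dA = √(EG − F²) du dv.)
√(EG − F²)|_{(3/2, 5)} = sqrt(985)/2

E = 9*v^2 + 1, F = 9*u*v, G = 9*u^2 + 1, so EG − F² = 9*u^2 + 9*v^2 + 1. Taking the positive square root: √(EG − F²) = sqrt(9*u^2 + 9*v^2 + 1). At (u, v) = (3/2, 5): sqrt(985)/2.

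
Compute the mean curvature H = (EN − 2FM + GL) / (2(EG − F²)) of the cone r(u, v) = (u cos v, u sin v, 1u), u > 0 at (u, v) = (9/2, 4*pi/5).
H = sqrt(2)/18

With E = 2, F = 0, G = u^2, L = 0, M = 0, N = sqrt(2)*u^2/(2*Abs(u)), assemble
  H = (EN − 2FM + GL) / (2(EG − F²)) = sqrt(2)/(4*Abs(u)).
At (u, v) = (9/2, 4*pi/5): H = sqrt(2)/18.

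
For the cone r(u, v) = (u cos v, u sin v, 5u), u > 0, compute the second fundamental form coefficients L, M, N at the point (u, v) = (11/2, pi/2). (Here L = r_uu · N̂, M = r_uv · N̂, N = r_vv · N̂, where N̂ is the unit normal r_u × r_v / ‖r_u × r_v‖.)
L = 0;  M = 0;  N = 55*sqrt(26)/52

Compute the unit normal N̂(u, v) = (-5*sqrt(26)*u*cos(v)/(26*Abs(u)), -5*sqrt(26)*u*sin(v)/(26*Abs(u)), sqrt(26)*u/(26*Abs(u))), and the second partials r_uu, r_uv, r_vv. Take dot products:
  L(u, v) = r_uu · N̂ = 0,
  M(u, v) = r_uv · N̂ = 0,
  N(u, v) = r_vv · N̂ = 5*sqrt(26)*u^2/(26*Abs(u)).
Evaluating at (u, v) = (11/2, pi/2):
  L = 0, M = 0, N = 55*sqrt(26)/52.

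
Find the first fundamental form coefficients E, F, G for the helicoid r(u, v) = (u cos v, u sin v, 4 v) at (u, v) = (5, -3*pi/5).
E = 1;  F = 0;  G = 41

Partials: r_u = (cos(v), sin(v), 0), r_v = (-u*sin(v), u*cos(v), 4). As functions of (u, v):
  E = r_u · r_u = 1,
  F = r_u · r_v = 0,
  G = r_v · r_v = u^2 + 16.
Evaluating at (u, v) = (5, -3*pi/5): E = 1, F = 0, G = 41.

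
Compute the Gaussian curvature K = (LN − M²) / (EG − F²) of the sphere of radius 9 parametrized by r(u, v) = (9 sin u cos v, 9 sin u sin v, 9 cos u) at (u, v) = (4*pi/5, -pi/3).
K = 1/81

Coefficients of the first fundamental form: E = 81, F = 0, G = 81*sin(u)^2.
Coefficients of the second fundamental form: L = -9*sin(u)/Abs(sin(u)), M = 0, N = -9*sin(u)^3/Abs(sin(u)).
Assemble K = (LN − M²)/(EG − F²) = 1/81. At (u, v) = (4*pi/5, -pi/3): K = 1/81.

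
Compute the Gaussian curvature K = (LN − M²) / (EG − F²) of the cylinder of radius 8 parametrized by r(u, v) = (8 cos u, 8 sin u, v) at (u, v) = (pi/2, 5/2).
K = 0

Coefficients of the first fundamental form: E = 64, F = 0, G = 1.
Coefficients of the second fundamental form: L = -8, M = 0, N = 0.
Assemble K = (LN − M²)/(EG − F²) = 0. At (u, v) = (pi/2, 5/2): K = 0.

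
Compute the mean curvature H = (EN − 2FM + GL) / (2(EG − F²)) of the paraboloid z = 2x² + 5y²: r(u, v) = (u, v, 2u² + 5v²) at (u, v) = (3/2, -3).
H = 1987*sqrt(937)/877969

With E = 16*u^2 + 1, F = 40*u*v, G = 100*v^2 + 1, L = 4/sqrt(16*u^2 + 100*v^2 + 1), M = 0, N = 10/sqrt(16*u^2 + 100*v^2 + 1), assemble
  H = (EN − 2FM + GL) / (2(EG − F²)) = (80*u^2 + 200*v^2 + 7)/(16*u^2 + 100*v^2 + 1)^(3/2).
At (u, v) = (3/2, -3): H = 1987*sqrt(937)/877969.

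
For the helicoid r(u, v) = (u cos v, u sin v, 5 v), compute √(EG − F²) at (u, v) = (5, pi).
√(EG − F²)|_{(5, pi)} = 5*sqrt(2)

E = 1, F = 0, G = u^2 + 25; EG − F² = u^2 + 25; √(EG − F²) = sqrt(u^2 + 25). At the given point: 5*sqrt(2).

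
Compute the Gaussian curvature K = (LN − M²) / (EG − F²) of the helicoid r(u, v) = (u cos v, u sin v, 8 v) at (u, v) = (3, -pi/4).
K = -64/5329

Coefficients of the first fundamental form: E = 1, F = 0, G = u^2 + 64.
Coefficients of the second fundamental form: L = 0, M = -8/sqrt(u^2 + 64), N = 0.
Assemble K = (LN − M²)/(EG − F²) = -64/(u^2 + 64)^2. At (u, v) = (3, -pi/4): K = -64/5329.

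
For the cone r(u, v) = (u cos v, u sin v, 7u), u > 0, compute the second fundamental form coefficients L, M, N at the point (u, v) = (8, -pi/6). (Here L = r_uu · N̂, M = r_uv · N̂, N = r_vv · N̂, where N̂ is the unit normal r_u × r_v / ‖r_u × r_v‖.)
L = 0;  M = 0;  N = 28*sqrt(2)/5

Compute the unit normal N̂(u, v) = (-7*sqrt(2)*u*cos(v)/(10*Abs(u)), -7*sqrt(2)*u*sin(v)/(10*Abs(u)), sqrt(2)*u/(10*Abs(u))), and the second partials r_uu, r_uv, r_vv. Take dot products:
  L(u, v) = r_uu · N̂ = 0,
  M(u, v) = r_uv · N̂ = 0,
  N(u, v) = r_vv · N̂ = 7*sqrt(2)*u^2/(10*Abs(u)).
Evaluating at (u, v) = (8, -pi/6):
  L = 0, M = 0, N = 28*sqrt(2)/5.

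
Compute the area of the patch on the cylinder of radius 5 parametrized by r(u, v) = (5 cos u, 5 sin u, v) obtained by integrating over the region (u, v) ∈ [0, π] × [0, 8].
Area = 40*pi

Area = ∫∫ √(EG − F²) du dv with √(EG − F²) = 5. Integrating over [0, π] × [0, 8] gives 40*pi.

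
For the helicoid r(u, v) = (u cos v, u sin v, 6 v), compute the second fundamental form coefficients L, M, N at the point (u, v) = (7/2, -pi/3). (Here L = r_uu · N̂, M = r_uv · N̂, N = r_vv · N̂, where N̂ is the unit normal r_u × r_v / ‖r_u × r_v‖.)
L = 0;  M = -12*sqrt(193)/193;  N = 0

Compute the unit normal N̂(u, v) = (6*sin(v)/sqrt(u^2 + 36), -6*cos(v)/sqrt(u^2 + 36), u/sqrt(u^2 + 36)), and the second partials r_uu, r_uv, r_vv. Take dot products:
  L(u, v) = r_uu · N̂ = 0,
  M(u, v) = r_uv · N̂ = -6/sqrt(u^2 + 36),
  N(u, v) = r_vv · N̂ = 0.
Evaluating at (u, v) = (7/2, -pi/3):
  L = 0, M = -12*sqrt(193)/193, N = 0.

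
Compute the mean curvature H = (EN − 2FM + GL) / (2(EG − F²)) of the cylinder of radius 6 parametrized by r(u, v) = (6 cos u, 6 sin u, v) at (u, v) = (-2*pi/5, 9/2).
H = -1/12

With E = 36, F = 0, G = 1, L = -6, M = 0, N = 0, assemble
  H = (EN − 2FM + GL) / (2(EG − F²)) = -1/12.
At (u, v) = (-2*pi/5, 9/2): H = -1/12.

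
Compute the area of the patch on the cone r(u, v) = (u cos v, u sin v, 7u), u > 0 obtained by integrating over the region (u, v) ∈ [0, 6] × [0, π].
Area = 90*sqrt(2)*pi

Area = ∫∫ √(EG − F²) du dv with √(EG − F²) = 5*sqrt(2)*Abs(u). Integrating over [0, 6] × [0, π] gives 90*sqrt(2)*pi.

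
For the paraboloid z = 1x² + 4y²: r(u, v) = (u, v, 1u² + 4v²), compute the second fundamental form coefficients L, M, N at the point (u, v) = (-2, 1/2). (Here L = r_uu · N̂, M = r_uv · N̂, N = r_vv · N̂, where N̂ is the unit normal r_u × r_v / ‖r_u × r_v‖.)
L = 2*sqrt(33)/33;  M = 0;  N = 8*sqrt(33)/33

Compute the unit normal N̂(u, v) = (-2*u/sqrt(4*u^2 + 64*v^2 + 1), -8*v/sqrt(4*u^2 + 64*v^2 + 1), 1/sqrt(4*u^2 + 64*v^2 + 1)), and the second partials r_uu, r_uv, r_vv. Take dot products:
  L(u, v) = r_uu · N̂ = 2/sqrt(4*u^2 + 64*v^2 + 1),
  M(u, v) = r_uv · N̂ = 0,
  N(u, v) = r_vv · N̂ = 8/sqrt(4*u^2 + 64*v^2 + 1).
Evaluating at (u, v) = (-2, 1/2):
  L = 2*sqrt(33)/33, M = 0, N = 8*sqrt(33)/33.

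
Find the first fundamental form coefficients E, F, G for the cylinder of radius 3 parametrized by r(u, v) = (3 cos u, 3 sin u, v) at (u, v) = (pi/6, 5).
E = 9;  F = 0;  G = 1

Partials: r_u = (-3*sin(u), 3*cos(u), 0), r_v = (0, 0, 1). As functions of (u, v):
  E = r_u · r_u = 9,
  F = r_u · r_v = 0,
  G = r_v · r_v = 1.
Evaluating at (u, v) = (pi/6, 5): E = 9, F = 0, G = 1.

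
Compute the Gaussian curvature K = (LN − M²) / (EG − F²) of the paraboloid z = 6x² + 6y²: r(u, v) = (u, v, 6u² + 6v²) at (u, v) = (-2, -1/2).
K = 144/375769

Coefficients of the first fundamental form: E = 144*u^2 + 1, F = 144*u*v, G = 144*v^2 + 1.
Coefficients of the second fundamental form: L = 12/sqrt(144*u^2 + 144*v^2 + 1), M = 0, N = 12/sqrt(144*u^2 + 144*v^2 + 1).
Assemble K = (LN − M²)/(EG − F²) = 144/(20736*u^4 + 41472*u^2*v^2 + 288*u^2 + 20736*v^4 + 288*v^2 + 1). At (u, v) = (-2, -1/2): K = 144/375769.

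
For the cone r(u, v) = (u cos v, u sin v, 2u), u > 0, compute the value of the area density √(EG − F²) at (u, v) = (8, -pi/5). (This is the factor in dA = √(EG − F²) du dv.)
√(EG − F²)|_{(8, -pi/5)} = 8*sqrt(5)

E = 5, F = 0, G = u^2, so EG − F² = 5*u^2. Taking the positive square root: √(EG − F²) = sqrt(5)*Abs(u). At (u, v) = (8, -pi/5): 8*sqrt(5).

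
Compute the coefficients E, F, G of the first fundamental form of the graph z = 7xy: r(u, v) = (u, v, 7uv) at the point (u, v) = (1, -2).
E = 197;  F = -98;  G = 50

Partials: r_u = (1, 0, 7*v), r_v = (0, 1, 7*u). As functions of (u, v):
  E = r_u · r_u = 49*v^2 + 1,
  F = r_u · r_v = 49*u*v,
  G = r_v · r_v = 49*u^2 + 1.
Evaluating at (u, v) = (1, -2): E = 197, F = -98, G = 50.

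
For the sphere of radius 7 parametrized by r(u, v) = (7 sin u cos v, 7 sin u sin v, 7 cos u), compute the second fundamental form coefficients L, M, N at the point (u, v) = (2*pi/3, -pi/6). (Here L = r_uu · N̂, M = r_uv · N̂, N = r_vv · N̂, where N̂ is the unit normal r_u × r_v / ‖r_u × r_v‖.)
L = -7;  M = 0;  N = -21/4

Compute the unit normal N̂(u, v) = (sin(u)^2*cos(v)/Abs(sin(u)), sin(u)^2*sin(v)/Abs(sin(u)), sin(2*u)/(2*Abs(sin(u)))), and the second partials r_uu, r_uv, r_vv. Take dot products:
  L(u, v) = r_uu · N̂ = -7*sin(u)/Abs(sin(u)),
  M(u, v) = r_uv · N̂ = 0,
  N(u, v) = r_vv · N̂ = -7*sin(u)^3/Abs(sin(u)).
Evaluating at (u, v) = (2*pi/3, -pi/6):
  L = -7, M = 0, N = -21/4.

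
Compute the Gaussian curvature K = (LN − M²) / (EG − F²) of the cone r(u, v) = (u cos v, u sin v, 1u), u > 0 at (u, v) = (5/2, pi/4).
K = 0

Coefficients of the first fundamental form: E = 2, F = 0, G = u^2.
Coefficients of the second fundamental form: L = 0, M = 0, N = sqrt(2)*u^2/(2*Abs(u)).
Assemble K = (LN − M²)/(EG − F²) = 0. At (u, v) = (5/2, pi/4): K = 0.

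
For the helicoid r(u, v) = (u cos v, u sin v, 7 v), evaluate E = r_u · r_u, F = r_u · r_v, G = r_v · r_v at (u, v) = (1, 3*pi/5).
E = 1;  F = 0;  G = 50

Partials: r_u = (cos(v), sin(v), 0), r_v = (-u*sin(v), u*cos(v), 7). As functions of (u, v):
  E = r_u · r_u = 1,
  F = r_u · r_v = 0,
  G = r_v · r_v = u^2 + 49.
Evaluating at (u, v) = (1, 3*pi/5): E = 1, F = 0, G = 50.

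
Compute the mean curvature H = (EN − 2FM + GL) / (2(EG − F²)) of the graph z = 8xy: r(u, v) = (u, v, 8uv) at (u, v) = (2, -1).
H = 1024*sqrt(321)/103041

With E = 64*v^2 + 1, F = 64*u*v, G = 64*u^2 + 1, L = 0, M = 8/sqrt(64*u^2 + 64*v^2 + 1), N = 0, assemble
  H = (EN − 2FM + GL) / (2(EG − F²)) = -512*u*v/(64*u^2 + 64*v^2 + 1)^(3/2).
At (u, v) = (2, -1): H = 1024*sqrt(321)/103041.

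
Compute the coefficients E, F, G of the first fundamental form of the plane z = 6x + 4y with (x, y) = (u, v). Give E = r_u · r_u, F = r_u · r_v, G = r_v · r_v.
E = 37;  F = 24;  G = 17

Compute partials: r_u = (1, 0, 6), r_v = (0, 1, 4). Then
  E = r_u · r_u = 37,
  F = r_u · r_v = 24,
  G = r_v · r_v = 17.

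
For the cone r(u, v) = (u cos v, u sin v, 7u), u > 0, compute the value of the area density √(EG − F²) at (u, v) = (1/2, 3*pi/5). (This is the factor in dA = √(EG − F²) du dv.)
√(EG − F²)|_{(1/2, 3*pi/5)} = 5*sqrt(2)/2

E = 50, F = 0, G = u^2, so EG − F² = 50*u^2. Taking the positive square root: √(EG − F²) = 5*sqrt(2)*Abs(u). At (u, v) = (1/2, 3*pi/5): 5*sqrt(2)/2.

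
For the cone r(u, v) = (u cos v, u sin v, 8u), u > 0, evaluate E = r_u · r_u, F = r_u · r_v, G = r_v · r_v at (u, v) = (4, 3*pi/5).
E = 65;  F = 0;  G = 16

Partials: r_u = (cos(v), sin(v), 8), r_v = (-u*sin(v), u*cos(v), 0). As functions of (u, v):
  E = r_u · r_u = 65,
  F = r_u · r_v = 0,
  G = r_v · r_v = u^2.
Evaluating at (u, v) = (4, 3*pi/5): E = 65, F = 0, G = 16.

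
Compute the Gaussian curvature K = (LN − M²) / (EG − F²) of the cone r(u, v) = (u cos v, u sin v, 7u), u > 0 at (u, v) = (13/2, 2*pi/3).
K = 0

Coefficients of the first fundamental form: E = 50, F = 0, G = u^2.
Coefficients of the second fundamental form: L = 0, M = 0, N = 7*sqrt(2)*u^2/(10*Abs(u)).
Assemble K = (LN − M²)/(EG − F²) = 0. At (u, v) = (13/2, 2*pi/3): K = 0.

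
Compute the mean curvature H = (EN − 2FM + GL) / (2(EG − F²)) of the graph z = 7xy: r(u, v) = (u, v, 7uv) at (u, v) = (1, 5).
H = -343*sqrt(51)/65025

With E = 49*v^2 + 1, F = 49*u*v, G = 49*u^2 + 1, L = 0, M = 7/sqrt(49*u^2 + 49*v^2 + 1), N = 0, assemble
  H = (EN − 2FM + GL) / (2(EG − F²)) = -343*u*v/(49*u^2 + 49*v^2 + 1)^(3/2).
At (u, v) = (1, 5): H = -343*sqrt(51)/65025.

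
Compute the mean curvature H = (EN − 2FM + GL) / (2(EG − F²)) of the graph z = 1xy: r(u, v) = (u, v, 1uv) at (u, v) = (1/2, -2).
H = 8*sqrt(21)/441

With E = v^2 + 1, F = u*v, G = u^2 + 1, L = 0, M = 1/sqrt(u^2 + v^2 + 1), N = 0, assemble
  H = (EN − 2FM + GL) / (2(EG − F²)) = -u*v/(u^2 + v^2 + 1)^(3/2).
At (u, v) = (1/2, -2): H = 8*sqrt(21)/441.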